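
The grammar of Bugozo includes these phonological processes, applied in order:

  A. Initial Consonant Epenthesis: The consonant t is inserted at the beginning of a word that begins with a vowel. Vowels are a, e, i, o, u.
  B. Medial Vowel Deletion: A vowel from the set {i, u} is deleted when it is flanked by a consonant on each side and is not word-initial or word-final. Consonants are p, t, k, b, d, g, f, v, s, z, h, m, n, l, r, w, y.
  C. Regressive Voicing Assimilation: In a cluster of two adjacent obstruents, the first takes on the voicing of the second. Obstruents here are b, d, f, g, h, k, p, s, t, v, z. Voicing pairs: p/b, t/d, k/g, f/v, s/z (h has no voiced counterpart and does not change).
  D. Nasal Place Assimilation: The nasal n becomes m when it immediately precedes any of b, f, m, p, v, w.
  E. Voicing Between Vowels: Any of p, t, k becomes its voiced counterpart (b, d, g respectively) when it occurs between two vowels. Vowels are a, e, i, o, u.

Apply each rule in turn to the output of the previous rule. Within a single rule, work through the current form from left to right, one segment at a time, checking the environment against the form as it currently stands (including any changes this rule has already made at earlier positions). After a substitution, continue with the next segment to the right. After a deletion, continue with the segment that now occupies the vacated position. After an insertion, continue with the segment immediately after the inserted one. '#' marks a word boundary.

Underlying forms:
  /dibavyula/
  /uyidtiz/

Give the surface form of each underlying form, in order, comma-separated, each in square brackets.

/dibavyula/:
  A Initial Consonant Epenthesis: no change — [dibavyula]
  B Medial Vowel Deletion: [dibavyula] → [dbavyla]
  C Regressive Voicing Assimilation: no change — [dbavyla]
  D Nasal Place Assimilation: no change — [dbavyla]
  E Voicing Between Vowels: no change — [dbavyla]
/uyidtiz/:
  A Initial Consonant Epenthesis: [uyidtiz] → [tuyidtiz]
  B Medial Vowel Deletion: [tuyidtiz] → [tydtz]
  C Regressive Voicing Assimilation: [tydtz] → [tytdz]
  D Nasal Place Assimilation: no change — [tytdz]
  E Voicing Between Vowels: no change — [tytdz]

[dbavyla], [tytdz]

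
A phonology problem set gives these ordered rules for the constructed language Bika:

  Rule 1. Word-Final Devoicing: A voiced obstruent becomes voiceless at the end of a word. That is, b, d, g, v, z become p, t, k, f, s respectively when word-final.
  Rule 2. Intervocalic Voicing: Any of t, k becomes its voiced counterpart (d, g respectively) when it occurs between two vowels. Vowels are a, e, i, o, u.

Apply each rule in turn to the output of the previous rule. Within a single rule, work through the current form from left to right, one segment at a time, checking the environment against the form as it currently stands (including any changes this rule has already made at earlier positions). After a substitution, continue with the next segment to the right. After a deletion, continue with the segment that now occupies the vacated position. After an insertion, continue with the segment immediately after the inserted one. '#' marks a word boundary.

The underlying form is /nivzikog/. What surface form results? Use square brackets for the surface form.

Rule 1 Word-Final Devoicing: [nivzikog] → [nivzikok]
Rule 2 Intervocalic Voicing: [nivzikok] → [nivzigok]

[nivzigok]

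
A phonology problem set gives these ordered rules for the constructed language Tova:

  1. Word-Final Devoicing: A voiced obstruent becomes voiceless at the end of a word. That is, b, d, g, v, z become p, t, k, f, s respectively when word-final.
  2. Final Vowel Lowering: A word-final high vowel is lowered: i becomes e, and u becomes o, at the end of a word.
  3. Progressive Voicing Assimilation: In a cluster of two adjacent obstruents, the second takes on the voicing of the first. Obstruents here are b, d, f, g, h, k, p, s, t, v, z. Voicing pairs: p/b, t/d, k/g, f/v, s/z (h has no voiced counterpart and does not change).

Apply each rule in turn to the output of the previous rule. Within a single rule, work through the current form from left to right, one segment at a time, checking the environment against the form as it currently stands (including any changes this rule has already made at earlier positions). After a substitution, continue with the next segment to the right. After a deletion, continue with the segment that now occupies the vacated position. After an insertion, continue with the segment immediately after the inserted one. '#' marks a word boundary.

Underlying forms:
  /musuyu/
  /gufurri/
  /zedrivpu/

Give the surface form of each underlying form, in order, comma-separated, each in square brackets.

[musuyo], [gufurre], [zedrivbo]

/musuyu/:
  1 Word-Final Devoicing: no change — [musuyu]
  2 Final Vowel Lowering: [musuyu] → [musuyo]
  3 Progressive Voicing Assimilation: no change — [musuyo]
/gufurri/:
  1 Word-Final Devoicing: no change — [gufurri]
  2 Final Vowel Lowering: [gufurri] → [gufurre]
  3 Progressive Voicing Assimilation: no change — [gufurre]
/zedrivpu/:
  1 Word-Final Devoicing: no change — [zedrivpu]
  2 Final Vowel Lowering: [zedrivpu] → [zedrivpo]
  3 Progressive Voicing Assimilation: [zedrivpo] → [zedrivbo]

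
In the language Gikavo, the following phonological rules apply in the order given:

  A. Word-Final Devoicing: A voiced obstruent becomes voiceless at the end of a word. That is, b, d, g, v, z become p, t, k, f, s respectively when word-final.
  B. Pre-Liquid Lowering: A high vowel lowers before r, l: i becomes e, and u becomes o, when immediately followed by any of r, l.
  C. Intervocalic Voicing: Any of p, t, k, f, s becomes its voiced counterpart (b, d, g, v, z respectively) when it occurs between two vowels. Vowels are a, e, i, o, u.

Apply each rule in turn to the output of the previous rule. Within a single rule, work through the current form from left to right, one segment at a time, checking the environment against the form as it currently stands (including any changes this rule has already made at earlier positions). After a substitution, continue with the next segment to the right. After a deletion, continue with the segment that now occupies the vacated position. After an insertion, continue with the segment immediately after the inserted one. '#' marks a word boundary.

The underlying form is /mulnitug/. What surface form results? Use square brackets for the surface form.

[molniduk]

A Word-Final Devoicing: [mulnitug] → [mulnituk]
B Pre-Liquid Lowering: [mulnituk] → [molnituk]
C Intervocalic Voicing: [molnituk] → [molniduk]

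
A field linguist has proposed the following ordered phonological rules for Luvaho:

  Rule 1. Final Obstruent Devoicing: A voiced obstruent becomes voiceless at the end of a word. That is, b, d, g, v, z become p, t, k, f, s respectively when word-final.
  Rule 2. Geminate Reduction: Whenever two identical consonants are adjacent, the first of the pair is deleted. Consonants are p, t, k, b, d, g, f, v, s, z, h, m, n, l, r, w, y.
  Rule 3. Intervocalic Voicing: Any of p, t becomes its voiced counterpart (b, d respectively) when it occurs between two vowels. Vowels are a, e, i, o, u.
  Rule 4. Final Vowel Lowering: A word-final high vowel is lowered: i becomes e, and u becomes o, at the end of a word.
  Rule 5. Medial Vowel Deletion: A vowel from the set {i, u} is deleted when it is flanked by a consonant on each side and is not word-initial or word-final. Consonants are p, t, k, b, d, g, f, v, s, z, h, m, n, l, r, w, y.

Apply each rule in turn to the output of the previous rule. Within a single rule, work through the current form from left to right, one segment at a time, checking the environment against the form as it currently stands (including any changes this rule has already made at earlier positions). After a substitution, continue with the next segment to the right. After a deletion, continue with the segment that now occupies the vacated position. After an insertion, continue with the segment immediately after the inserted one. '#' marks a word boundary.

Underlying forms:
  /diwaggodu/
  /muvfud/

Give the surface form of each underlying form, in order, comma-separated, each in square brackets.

[dwagodo], [mvft]

/diwaggodu/:
  Rule 1 Final Obstruent Devoicing: no change — [diwaggodu]
  Rule 2 Geminate Reduction: [diwaggodu] → [diwagodu]
  Rule 3 Intervocalic Voicing: no change — [diwagodu]
  Rule 4 Final Vowel Lowering: [diwagodu] → [diwagodo]
  Rule 5 Medial Vowel Deletion: [diwagodo] → [dwagodo]
/muvfud/:
  Rule 1 Final Obstruent Devoicing: [muvfud] → [muvfut]
  Rule 2 Geminate Reduction: no change — [muvfut]
  Rule 3 Intervocalic Voicing: no change — [muvfut]
  Rule 4 Final Vowel Lowering: no change — [muvfut]
  Rule 5 Medial Vowel Deletion: [muvfut] → [mvft]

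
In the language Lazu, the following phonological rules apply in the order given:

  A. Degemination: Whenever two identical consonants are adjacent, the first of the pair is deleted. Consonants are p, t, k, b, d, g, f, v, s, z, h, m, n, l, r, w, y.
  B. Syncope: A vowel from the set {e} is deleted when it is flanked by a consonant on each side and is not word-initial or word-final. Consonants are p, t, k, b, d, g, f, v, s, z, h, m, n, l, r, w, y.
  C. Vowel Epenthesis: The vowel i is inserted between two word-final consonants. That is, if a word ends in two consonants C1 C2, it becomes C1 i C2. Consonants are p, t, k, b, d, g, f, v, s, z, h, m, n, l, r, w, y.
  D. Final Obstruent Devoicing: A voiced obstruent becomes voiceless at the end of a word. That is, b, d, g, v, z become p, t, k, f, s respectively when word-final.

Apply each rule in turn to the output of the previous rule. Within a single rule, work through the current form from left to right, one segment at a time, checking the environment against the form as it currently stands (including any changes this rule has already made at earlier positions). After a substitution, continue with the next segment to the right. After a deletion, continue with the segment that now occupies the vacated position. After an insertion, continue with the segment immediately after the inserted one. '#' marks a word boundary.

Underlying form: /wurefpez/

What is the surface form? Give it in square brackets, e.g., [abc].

[wurfpis]

A Degemination: no change — [wurefpez]
B Syncope: [wurefpez] → [wurfpz]
C Vowel Epenthesis: [wurfpz] → [wurfpiz]
D Final Obstruent Devoicing: [wurfpiz] → [wurfpis]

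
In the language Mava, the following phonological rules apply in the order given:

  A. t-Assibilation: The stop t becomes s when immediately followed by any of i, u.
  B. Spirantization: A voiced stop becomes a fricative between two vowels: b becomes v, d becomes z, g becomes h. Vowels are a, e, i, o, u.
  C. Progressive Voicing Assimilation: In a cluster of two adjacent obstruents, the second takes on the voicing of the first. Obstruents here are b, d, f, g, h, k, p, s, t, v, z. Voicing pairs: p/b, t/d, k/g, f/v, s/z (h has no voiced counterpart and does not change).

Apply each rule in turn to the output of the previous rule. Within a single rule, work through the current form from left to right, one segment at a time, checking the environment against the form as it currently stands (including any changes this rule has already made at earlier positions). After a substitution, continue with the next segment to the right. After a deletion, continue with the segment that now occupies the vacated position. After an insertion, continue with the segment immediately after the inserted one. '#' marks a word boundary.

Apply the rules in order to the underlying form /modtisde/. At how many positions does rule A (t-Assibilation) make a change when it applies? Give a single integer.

A t-Assibilation: [modtisde] → [modsisde]
B Spirantization: no change — [modsisde]
C Progressive Voicing Assimilation: [modsisde] → [modziste]
Rule A changed 1 position(s).

1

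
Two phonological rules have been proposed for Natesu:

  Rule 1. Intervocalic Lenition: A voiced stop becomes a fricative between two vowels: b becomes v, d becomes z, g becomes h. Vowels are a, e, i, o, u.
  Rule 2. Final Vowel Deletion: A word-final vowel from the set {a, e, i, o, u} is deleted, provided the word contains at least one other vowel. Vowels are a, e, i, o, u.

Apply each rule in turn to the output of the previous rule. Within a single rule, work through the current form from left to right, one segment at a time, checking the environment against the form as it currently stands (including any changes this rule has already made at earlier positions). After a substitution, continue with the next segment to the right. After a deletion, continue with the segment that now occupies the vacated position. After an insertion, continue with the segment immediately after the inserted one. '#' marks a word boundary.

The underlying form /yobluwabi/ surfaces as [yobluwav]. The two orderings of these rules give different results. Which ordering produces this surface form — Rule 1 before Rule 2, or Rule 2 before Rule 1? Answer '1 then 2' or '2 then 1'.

1 then 2

Order 1 then 2:
  1 Intervocalic Lenition: [yobluwabi] → [yobluwavi]
  2 Final Vowel Deletion: [yobluwavi] → [yobluwav]
  result: [yobluwav]
Order 2 then 1:
  2 Final Vowel Deletion: [yobluwabi] → [yobluwab]
  1 Intervocalic Lenition: no change — [yobluwab]
  result: [yobluwab]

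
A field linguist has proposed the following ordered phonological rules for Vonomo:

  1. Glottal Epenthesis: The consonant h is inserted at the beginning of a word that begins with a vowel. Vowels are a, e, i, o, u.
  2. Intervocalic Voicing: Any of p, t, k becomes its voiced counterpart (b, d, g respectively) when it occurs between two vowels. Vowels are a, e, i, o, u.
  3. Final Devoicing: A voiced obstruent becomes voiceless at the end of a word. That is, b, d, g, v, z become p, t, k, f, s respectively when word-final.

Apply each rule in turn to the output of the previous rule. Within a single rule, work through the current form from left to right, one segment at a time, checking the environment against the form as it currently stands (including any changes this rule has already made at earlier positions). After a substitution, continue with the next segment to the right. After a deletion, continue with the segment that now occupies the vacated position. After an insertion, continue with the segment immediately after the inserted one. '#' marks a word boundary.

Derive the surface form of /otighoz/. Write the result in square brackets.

1 Glottal Epenthesis: [otighoz] → [hotighoz]
2 Intervocalic Voicing: [hotighoz] → [hodighoz]
3 Final Devoicing: [hodighoz] → [hodighos]

[hodighos]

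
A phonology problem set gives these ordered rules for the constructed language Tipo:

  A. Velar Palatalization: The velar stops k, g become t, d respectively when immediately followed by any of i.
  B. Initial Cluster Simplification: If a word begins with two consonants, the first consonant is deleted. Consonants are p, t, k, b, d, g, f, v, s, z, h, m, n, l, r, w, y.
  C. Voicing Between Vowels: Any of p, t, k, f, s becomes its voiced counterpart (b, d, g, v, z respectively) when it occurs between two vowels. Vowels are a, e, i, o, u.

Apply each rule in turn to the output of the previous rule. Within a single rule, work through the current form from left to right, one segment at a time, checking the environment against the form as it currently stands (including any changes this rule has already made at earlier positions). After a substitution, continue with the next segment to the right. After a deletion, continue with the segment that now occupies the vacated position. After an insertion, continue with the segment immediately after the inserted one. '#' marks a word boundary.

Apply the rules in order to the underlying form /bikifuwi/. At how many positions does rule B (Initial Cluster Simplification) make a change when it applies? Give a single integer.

0

A Velar Palatalization: [bikifuwi] → [bitifuwi]
B Initial Cluster Simplification: no change — [bitifuwi]
C Voicing Between Vowels: [bitifuwi] → [bidivuwi]
Rule B changed 0 position(s).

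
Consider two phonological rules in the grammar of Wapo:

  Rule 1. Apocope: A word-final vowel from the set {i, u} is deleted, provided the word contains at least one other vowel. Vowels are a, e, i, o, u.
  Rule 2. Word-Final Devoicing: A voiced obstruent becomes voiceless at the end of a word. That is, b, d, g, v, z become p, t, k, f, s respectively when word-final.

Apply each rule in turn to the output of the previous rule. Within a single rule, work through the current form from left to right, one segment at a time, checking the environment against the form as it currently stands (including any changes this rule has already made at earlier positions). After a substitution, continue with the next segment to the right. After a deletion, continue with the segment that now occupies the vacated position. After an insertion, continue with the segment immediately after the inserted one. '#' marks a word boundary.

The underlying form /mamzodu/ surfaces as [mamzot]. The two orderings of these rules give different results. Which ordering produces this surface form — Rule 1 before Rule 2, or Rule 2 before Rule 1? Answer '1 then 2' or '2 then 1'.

1 then 2

Order 1 then 2:
  1 Apocope: [mamzodu] → [mamzod]
  2 Word-Final Devoicing: [mamzod] → [mamzot]
  result: [mamzot]
Order 2 then 1:
  2 Word-Final Devoicing: no change — [mamzodu]
  1 Apocope: [mamzodu] → [mamzod]
  result: [mamzod]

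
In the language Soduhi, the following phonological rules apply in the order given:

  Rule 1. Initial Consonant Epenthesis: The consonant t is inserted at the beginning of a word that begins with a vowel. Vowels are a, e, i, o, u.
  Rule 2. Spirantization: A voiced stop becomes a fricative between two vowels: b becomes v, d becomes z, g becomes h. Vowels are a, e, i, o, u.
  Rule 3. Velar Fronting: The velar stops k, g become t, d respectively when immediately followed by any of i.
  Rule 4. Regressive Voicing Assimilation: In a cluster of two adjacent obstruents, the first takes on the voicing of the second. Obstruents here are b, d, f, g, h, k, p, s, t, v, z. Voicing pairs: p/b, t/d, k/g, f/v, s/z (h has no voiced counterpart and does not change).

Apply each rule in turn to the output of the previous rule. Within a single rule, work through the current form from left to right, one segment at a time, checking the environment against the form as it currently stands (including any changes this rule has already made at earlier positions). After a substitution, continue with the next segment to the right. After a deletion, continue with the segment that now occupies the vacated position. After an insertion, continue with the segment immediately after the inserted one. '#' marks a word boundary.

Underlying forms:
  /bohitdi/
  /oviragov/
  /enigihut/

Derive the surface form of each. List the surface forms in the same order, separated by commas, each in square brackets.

[bohiddi], [tovirahov], [tenihihut]

/bohitdi/:
  Rule 1 Initial Consonant Epenthesis: no change — [bohitdi]
  Rule 2 Spirantization: no change — [bohitdi]
  Rule 3 Velar Fronting: no change — [bohitdi]
  Rule 4 Regressive Voicing Assimilation: [bohitdi] → [bohiddi]
/oviragov/:
  Rule 1 Initial Consonant Epenthesis: [oviragov] → [toviragov]
  Rule 2 Spirantization: [toviragov] → [tovirahov]
  Rule 3 Velar Fronting: no change — [tovirahov]
  Rule 4 Regressive Voicing Assimilation: no change — [tovirahov]
/enigihut/:
  Rule 1 Initial Consonant Epenthesis: [enigihut] → [tenigihut]
  Rule 2 Spirantization: [tenigihut] → [tenihihut]
  Rule 3 Velar Fronting: no change — [tenihihut]
  Rule 4 Regressive Voicing Assimilation: no change — [tenihihut]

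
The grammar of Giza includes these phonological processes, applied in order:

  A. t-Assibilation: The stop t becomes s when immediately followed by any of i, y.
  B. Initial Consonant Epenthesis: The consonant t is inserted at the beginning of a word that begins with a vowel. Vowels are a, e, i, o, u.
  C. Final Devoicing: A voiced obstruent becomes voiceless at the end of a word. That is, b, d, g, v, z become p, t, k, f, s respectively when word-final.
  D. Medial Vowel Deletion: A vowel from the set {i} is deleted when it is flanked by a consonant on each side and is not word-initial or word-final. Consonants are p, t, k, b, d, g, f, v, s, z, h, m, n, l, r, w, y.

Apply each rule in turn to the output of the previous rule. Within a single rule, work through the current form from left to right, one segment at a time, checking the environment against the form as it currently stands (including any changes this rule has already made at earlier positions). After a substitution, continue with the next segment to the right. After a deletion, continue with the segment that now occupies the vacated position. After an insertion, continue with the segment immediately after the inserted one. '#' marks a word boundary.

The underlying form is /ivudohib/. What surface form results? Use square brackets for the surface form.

A t-Assibilation: no change — [ivudohib]
B Initial Consonant Epenthesis: [ivudohib] → [tivudohib]
C Final Devoicing: [tivudohib] → [tivudohip]
D Medial Vowel Deletion: [tivudohip] → [tvudohp]

[tvudohp]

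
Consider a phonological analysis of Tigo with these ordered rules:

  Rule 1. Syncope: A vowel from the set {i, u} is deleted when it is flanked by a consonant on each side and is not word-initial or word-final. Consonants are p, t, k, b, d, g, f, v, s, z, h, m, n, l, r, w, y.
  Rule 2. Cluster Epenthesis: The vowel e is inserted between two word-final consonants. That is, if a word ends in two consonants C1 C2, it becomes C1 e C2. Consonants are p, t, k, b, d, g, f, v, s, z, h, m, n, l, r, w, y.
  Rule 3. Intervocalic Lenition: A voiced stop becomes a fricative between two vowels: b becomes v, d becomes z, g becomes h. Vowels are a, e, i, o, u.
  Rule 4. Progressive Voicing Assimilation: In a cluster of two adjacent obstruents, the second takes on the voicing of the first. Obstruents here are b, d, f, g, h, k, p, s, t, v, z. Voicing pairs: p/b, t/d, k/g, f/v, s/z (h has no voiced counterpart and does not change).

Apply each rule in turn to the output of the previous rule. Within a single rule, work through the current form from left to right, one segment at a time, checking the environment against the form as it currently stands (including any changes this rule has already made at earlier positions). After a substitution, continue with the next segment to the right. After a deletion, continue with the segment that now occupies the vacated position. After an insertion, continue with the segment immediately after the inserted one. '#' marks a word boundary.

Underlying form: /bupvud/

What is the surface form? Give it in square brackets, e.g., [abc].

Rule 1 Syncope: [bupvud] → [bpvd]
Rule 2 Cluster Epenthesis: [bpvd] → [bpved]
Rule 3 Intervocalic Lenition: no change — [bpved]
Rule 4 Progressive Voicing Assimilation: [bpved] → [bbved]

[bbved]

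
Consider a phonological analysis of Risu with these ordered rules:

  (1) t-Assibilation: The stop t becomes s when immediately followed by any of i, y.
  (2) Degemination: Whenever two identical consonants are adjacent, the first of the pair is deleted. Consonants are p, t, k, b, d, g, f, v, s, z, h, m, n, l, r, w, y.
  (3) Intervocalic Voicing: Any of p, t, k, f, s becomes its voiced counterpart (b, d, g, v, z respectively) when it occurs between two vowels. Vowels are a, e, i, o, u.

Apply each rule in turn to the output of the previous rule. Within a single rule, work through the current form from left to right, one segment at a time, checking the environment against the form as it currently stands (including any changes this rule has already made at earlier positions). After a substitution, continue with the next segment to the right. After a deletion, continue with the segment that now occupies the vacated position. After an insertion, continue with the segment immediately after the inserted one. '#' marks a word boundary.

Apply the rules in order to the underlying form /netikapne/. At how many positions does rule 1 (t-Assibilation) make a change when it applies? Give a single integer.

1

(1) t-Assibilation: [netikapne] → [nesikapne]
(2) Degemination: no change — [nesikapne]
(3) Intervocalic Voicing: [nesikapne] → [nezigapne]
Rule 1 changed 1 position(s).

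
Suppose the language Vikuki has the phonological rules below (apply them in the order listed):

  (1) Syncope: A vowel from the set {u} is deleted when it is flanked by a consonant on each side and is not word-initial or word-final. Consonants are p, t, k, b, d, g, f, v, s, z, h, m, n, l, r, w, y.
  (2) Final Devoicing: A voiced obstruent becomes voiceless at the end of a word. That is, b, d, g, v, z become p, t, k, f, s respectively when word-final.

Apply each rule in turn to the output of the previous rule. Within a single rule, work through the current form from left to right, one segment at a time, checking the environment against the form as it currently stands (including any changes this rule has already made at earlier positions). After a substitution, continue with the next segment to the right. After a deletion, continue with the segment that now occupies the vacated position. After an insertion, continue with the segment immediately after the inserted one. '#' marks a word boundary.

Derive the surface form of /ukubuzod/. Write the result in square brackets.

(1) Syncope: [ukubuzod] → [ukbzod]
(2) Final Devoicing: [ukbzod] → [ukbzot]

[ukbzot]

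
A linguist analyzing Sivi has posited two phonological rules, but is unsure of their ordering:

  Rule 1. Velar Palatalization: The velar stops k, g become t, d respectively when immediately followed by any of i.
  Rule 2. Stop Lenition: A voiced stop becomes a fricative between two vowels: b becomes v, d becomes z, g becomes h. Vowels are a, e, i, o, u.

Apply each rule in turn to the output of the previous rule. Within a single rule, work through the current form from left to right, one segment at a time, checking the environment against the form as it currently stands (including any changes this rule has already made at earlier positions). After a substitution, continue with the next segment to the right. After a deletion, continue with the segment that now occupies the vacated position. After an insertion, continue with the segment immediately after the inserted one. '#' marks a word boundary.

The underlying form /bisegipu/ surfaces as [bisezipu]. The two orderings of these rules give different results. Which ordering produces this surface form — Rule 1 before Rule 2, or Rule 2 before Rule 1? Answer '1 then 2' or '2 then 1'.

1 then 2

Order 1 then 2:
  1 Velar Palatalization: [bisegipu] → [bisedipu]
  2 Stop Lenition: [bisedipu] → [bisezipu]
  result: [bisezipu]
Order 2 then 1:
  2 Stop Lenition: [bisegipu] → [bisehipu]
  1 Velar Palatalization: no change — [bisehipu]
  result: [bisehipu]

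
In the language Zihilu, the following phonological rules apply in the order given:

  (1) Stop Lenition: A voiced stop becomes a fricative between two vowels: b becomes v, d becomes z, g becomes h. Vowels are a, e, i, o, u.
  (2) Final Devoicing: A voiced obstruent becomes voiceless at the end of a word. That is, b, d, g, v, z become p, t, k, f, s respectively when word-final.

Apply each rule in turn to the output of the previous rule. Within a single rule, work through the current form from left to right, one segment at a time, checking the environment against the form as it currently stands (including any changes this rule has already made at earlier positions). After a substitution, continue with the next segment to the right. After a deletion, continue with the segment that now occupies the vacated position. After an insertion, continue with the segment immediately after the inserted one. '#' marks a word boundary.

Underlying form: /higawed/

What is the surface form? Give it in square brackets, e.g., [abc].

[hihawet]

(1) Stop Lenition: [higawed] → [hihawed]
(2) Final Devoicing: [hihawed] → [hihawet]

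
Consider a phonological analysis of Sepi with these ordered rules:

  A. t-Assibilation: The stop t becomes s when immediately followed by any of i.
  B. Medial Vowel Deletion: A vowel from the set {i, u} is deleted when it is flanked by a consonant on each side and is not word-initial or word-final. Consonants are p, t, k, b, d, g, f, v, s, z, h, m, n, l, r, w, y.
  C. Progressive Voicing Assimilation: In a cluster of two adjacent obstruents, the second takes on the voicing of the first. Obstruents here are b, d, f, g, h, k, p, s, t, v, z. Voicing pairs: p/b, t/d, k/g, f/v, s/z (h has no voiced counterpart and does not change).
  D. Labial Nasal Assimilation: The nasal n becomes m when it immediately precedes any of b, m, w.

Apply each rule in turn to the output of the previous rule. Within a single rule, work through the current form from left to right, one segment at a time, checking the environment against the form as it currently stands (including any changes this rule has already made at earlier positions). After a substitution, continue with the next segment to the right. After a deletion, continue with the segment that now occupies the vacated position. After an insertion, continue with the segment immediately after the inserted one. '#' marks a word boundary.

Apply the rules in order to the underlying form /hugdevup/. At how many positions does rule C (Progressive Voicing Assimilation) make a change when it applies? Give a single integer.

A t-Assibilation: no change — [hugdevup]
B Medial Vowel Deletion: [hugdevup] → [hgdevp]
C Progressive Voicing Assimilation: [hgdevp] → [hktevb]
D Labial Nasal Assimilation: no change — [hktevb]
Rule C changed 3 position(s).

3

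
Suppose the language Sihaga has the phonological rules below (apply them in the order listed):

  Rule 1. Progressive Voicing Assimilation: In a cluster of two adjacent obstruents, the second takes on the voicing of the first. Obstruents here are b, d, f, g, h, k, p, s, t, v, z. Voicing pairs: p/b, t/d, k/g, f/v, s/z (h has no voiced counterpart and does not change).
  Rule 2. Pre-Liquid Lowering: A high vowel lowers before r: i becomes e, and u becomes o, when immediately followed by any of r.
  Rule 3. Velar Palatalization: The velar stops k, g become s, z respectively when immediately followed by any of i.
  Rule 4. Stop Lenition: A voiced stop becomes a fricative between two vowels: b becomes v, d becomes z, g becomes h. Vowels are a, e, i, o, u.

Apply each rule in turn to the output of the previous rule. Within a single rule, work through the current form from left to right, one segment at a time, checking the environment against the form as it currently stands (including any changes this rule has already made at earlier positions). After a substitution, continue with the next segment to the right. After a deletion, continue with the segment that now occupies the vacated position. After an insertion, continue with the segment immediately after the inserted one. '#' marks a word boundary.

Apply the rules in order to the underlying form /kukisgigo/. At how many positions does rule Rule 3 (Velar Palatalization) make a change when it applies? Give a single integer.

2

Rule 1 Progressive Voicing Assimilation: [kukisgigo] → [kukiskigo]
Rule 2 Pre-Liquid Lowering: no change — [kukiskigo]
Rule 3 Velar Palatalization: [kukiskigo] → [kusissigo]
Rule 4 Stop Lenition: [kusissigo] → [kusissiho]
Rule Rule 3 changed 2 position(s).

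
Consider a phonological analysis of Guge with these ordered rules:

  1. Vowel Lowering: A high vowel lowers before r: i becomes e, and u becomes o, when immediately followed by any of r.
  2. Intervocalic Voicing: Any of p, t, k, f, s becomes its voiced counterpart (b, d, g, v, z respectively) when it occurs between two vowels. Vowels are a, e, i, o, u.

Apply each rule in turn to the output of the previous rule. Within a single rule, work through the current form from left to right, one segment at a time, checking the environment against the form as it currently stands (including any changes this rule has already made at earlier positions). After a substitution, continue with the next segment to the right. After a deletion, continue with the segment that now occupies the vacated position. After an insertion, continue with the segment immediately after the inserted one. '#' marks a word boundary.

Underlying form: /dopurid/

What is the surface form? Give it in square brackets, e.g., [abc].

[doborid]

1 Vowel Lowering: [dopurid] → [doporid]
2 Intervocalic Voicing: [doporid] → [doborid]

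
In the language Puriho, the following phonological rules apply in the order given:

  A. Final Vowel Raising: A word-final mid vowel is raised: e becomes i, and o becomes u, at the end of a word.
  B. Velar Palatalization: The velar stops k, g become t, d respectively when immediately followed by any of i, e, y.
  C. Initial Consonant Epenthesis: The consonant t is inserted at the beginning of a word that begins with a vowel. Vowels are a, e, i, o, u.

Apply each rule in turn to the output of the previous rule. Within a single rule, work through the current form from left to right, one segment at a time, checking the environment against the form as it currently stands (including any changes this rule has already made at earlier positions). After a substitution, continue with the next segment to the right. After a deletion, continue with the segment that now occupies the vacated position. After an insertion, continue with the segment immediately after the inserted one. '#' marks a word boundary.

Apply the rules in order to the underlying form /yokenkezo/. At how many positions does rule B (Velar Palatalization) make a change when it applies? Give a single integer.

A Final Vowel Raising: [yokenkezo] → [yokenkezu]
B Velar Palatalization: [yokenkezu] → [yotentezu]
C Initial Consonant Epenthesis: no change — [yotentezu]
Rule B changed 2 position(s).

2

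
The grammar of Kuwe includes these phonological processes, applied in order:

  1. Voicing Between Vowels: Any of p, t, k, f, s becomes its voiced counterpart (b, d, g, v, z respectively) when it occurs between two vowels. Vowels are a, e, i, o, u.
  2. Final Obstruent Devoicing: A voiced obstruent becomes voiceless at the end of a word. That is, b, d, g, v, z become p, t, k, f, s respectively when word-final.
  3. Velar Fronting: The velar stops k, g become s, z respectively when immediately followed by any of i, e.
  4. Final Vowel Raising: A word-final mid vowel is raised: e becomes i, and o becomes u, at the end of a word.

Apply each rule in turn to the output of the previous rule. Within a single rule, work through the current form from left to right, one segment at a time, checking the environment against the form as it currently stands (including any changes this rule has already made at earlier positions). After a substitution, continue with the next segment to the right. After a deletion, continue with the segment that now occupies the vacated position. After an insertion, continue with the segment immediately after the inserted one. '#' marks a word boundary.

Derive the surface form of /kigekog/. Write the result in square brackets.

[sizegok]

1 Voicing Between Vowels: [kigekog] → [kigegog]
2 Final Obstruent Devoicing: [kigegog] → [kigegok]
3 Velar Fronting: [kigegok] → [sizegok]
4 Final Vowel Raising: no change — [sizegok]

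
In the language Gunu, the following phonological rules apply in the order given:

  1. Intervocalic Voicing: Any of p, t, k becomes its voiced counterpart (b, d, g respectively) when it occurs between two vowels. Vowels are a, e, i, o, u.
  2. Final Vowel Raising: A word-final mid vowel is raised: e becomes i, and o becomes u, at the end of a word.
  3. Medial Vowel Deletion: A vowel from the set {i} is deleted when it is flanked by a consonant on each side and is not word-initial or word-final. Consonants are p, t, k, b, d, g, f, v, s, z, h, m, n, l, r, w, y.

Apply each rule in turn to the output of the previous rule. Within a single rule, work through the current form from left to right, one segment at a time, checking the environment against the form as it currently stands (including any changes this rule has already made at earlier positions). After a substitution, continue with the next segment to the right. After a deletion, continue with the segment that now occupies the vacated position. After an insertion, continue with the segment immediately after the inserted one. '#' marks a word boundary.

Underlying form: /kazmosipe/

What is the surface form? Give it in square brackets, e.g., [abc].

[kazmosbi]

1 Intervocalic Voicing: [kazmosipe] → [kazmosibe]
2 Final Vowel Raising: [kazmosibe] → [kazmosibi]
3 Medial Vowel Deletion: [kazmosibi] → [kazmosbi]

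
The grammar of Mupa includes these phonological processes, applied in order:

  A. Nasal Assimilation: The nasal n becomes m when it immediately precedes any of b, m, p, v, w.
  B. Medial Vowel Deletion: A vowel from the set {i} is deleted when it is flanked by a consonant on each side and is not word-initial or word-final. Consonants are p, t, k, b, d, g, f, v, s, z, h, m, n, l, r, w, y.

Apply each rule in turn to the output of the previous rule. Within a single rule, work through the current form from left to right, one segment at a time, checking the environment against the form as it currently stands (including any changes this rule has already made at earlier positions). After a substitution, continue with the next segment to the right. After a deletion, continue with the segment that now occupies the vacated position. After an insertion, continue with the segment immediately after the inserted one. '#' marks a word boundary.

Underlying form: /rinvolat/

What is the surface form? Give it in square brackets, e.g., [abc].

A Nasal Assimilation: [rinvolat] → [rimvolat]
B Medial Vowel Deletion: [rimvolat] → [rmvolat]

[rmvolat]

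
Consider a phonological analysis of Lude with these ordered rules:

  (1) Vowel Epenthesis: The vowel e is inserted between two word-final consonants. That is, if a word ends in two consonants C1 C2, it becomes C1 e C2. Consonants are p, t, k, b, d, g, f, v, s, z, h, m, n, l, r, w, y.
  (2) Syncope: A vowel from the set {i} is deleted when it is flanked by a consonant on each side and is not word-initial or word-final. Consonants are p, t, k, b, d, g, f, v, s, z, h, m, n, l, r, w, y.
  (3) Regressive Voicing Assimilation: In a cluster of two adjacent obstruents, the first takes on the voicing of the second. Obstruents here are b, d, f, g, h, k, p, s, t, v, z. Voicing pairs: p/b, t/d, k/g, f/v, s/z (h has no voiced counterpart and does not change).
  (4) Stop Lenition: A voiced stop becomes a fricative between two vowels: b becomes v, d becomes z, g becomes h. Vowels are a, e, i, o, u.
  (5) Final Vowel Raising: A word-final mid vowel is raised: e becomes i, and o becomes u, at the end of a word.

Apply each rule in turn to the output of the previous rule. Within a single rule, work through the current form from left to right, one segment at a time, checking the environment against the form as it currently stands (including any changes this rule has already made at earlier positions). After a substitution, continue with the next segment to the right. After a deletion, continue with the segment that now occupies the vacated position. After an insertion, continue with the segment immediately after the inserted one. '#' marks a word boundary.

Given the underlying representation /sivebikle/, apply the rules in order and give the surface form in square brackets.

[zvepkli]

(1) Vowel Epenthesis: no change — [sivebikle]
(2) Syncope: [sivebikle] → [svebkle]
(3) Regressive Voicing Assimilation: [svebkle] → [zvepkle]
(4) Stop Lenition: no change — [zvepkle]
(5) Final Vowel Raising: [zvepkle] → [zvepkli]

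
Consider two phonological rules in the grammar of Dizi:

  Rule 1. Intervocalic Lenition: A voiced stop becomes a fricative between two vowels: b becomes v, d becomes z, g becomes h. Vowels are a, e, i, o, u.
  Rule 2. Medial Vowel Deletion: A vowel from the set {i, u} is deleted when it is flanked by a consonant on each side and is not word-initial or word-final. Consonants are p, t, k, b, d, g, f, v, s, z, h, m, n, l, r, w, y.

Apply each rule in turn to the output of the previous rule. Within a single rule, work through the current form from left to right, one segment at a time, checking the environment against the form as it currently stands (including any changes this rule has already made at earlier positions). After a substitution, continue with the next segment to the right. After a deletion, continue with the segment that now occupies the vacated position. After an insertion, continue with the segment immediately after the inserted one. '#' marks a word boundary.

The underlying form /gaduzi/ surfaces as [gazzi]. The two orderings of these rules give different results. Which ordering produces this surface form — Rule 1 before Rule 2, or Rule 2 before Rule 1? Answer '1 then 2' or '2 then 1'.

1 then 2

Order 1 then 2:
  1 Intervocalic Lenition: [gaduzi] → [gazuzi]
  2 Medial Vowel Deletion: [gazuzi] → [gazzi]
  result: [gazzi]
Order 2 then 1:
  2 Medial Vowel Deletion: [gaduzi] → [gadzi]
  1 Intervocalic Lenition: no change — [gadzi]
  result: [gadzi]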